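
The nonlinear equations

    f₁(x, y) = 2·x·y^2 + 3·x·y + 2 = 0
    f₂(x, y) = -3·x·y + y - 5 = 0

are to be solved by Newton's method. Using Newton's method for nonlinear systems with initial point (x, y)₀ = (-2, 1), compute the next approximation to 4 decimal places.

(-6.0000, -1.0000)

At (-2, 1): F = (-8.0000, 2.0000).
Jacobian J = [[2·y^2 + 3·y, 4·x·y + 3·x], [-3·y, -3·x + 1]].
At the point, J = [[5.0000, -14.0000], [-3.0000, 7.0000]] (det J = -7.0000).
Solving J·Δ = −F gives Δ = (-4.0000, -2.0000).
Then the next iterate is (x, y)₁ = (-6.0000, -1.0000).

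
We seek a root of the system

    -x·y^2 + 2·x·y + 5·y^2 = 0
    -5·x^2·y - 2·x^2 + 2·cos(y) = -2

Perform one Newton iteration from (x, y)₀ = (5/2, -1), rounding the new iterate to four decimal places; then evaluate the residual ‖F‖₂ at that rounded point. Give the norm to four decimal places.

7.5342

At (5/2, -1): F = (-2.5000, 21.830605).
Jacobian J = [[-y^2 + 2·y, -2·x·y + 2·x + 10·y], [-10·x·y - 4·x, -5·x^2 - 2·sin(y)]].
At the point, J = [[-3.0000, 0.0000], [15.0000, -29.567058]] (det J = 88.701174).
Solving J·Δ = −F gives Δ = (-0.8333, 0.3156).
Then the next iterate is (x, y)₁ = (1.6667, -0.6844).
Re-evaluating at (1.6667, -0.6844): F = (-0.720050, 7.499755), so ‖F‖₂ = 7.5342.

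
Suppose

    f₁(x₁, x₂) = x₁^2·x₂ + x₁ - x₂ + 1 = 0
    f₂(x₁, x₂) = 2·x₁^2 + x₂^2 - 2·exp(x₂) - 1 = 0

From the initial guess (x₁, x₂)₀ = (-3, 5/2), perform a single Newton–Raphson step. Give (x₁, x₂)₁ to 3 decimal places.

(-2.075, 1.869)

At (-3, 5/2): F = (18.000, -1.11499).
Jacobian J = [[2·x₁·x₂ + 1, x₁^2 - 1], [4·x₁, 2·x₂ - 2·exp(x₂)]].
At the point, J = [[-14.000, 8.000], [-12.000, -19.36499]] (det J = 367.10983).
Solving J·Δ = −F gives Δ = (0.925, -0.631).
Then the next iterate is (x₁, x₂)₁ = (-2.075, 1.869).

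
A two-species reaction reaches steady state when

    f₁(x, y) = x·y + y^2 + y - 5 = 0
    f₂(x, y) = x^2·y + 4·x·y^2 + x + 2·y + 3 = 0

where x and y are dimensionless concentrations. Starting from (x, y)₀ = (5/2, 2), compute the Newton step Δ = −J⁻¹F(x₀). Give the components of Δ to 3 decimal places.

At (5/2, 2): F = (6.000, 62.000).
Jacobian J = [[y, x + 2·y + 1], [2·x·y + 4·y^2 + 1, x^2 + 8·x·y + 2]].
At the point, J = [[2.000, 7.500], [27.000, 48.250]] (det J = -106.000).
Solving J·Δ = −F gives Δ = (-1.656, -0.358).

(-1.656, -0.358)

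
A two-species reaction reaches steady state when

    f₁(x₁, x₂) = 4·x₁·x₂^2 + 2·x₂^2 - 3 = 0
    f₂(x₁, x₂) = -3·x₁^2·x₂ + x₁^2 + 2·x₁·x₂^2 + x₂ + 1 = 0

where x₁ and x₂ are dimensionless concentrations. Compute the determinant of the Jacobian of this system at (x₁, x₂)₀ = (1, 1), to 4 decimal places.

J = [[4·x₂^2, 8·x₁·x₂ + 4·x₂], [-6·x₁·x₂ + 2·x₁ + 2·x₂^2, -3·x₁^2 + 4·x₁·x₂ + 1]].
At the point, J = [[4.0000, 12.0000], [-2.0000, 2.0000]].
det J = 32.0000.

32.0000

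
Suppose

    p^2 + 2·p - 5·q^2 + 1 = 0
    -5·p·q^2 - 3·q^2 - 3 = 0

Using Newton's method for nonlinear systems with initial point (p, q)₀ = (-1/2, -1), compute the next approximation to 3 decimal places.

At (-1/2, -1): F = (-4.750, -3.500).
Jacobian J = [[2·p + 2, -10·q], [-5·q^2, -10·p·q - 6·q]].
At the point, J = [[1.000, 10.000], [-5.000, 1.000]] (det J = 51.000).
Solving J·Δ = −F gives Δ = (-0.593, 0.534).
Then the next iterate is (p, q)₁ = (-1.093, -0.466).

(-1.093, -0.466)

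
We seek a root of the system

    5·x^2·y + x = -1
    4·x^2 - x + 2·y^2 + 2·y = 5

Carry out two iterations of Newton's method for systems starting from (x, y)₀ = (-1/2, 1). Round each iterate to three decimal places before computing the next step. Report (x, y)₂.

At (-1/2, 1): F = (1.750, 0.500).
Jacobian J = [[10·x·y + 1, 5·x^2], [8·x - 1, 4·y + 2]].
At the point, J = [[-4.000, 1.250], [-5.000, 6.000]] (det J = -17.750).
Solving J·Δ = −F gives Δ = (0.556, 0.380).
Then the next iterate is (x, y)₁ = (0.056, 1.380).
Round to (0.056, 1.380) and repeat: F = (1.07764, 1.52534), J = [[1.77280, 0.01568], [-0.552, 7.520]].
Δ = (-0.606, -0.247), so (x, y)₂ = (-0.550, 1.133).

(-0.550, 1.133)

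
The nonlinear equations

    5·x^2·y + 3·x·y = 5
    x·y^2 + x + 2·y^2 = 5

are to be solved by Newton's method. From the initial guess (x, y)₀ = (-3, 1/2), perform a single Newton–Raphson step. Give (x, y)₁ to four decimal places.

(6.0159, 3.5198)

At (-3, 1/2): F = (13.0000, -8.2500).
Jacobian J = [[10·x·y + 3·y, 5·x^2 + 3·x], [y^2 + 1, 2·x·y + 4·y]].
At the point, J = [[-13.5000, 36.0000], [1.2500, -1.0000]] (det J = -31.5000).
Solving J·Δ = −F gives Δ = (9.0159, 3.0198).
Then the next iterate is (x, y)₁ = (6.0159, 3.5198).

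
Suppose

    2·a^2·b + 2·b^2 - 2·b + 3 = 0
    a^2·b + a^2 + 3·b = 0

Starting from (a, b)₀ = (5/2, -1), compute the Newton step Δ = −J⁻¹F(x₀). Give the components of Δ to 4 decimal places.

At (5/2, -1): F = (-5.5000, -3.0000).
Jacobian J = [[4·a·b, 2·a^2 + 4·b - 2], [2·a·b + 2·a, a^2 + 3]].
At the point, J = [[-10.0000, 6.5000], [0.0000, 9.2500]] (det J = -92.5000).
Solving J·Δ = −F gives Δ = (-0.3392, 0.3243).

(-0.3392, 0.3243)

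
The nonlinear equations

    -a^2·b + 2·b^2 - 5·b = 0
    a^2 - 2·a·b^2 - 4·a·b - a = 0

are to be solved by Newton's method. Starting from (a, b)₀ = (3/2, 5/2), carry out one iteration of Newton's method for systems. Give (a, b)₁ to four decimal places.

At (3/2, 5/2): F = (-5.6250, -33.0000).
Jacobian J = [[-2·a·b, -a^2 + 4·b - 5], [2·a - 2·b^2 - 4·b - 1, -4·a·b - 4·a]].
At the point, J = [[-7.5000, 2.7500], [-20.5000, -21.0000]] (det J = 213.8750).
Solving J·Δ = −F gives Δ = (-0.9766, -0.6181).
Then the next iterate is (a, b)₁ = (0.5234, 1.8819).

(0.5234, 1.8819)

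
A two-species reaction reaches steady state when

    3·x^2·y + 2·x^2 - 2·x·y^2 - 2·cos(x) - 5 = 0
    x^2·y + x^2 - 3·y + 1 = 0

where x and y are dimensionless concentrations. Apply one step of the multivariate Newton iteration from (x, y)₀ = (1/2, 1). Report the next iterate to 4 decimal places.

(2.4094, 1.8432)

At (1/2, 1): F = (-6.505165, -1.5000).
Jacobian J = [[6·x·y + 4·x - 2·y^2 + 2·sin(x), 3·x^2 - 4·x·y], [2·x·y + 2·x, x^2 - 3]].
At the point, J = [[3.958851, -1.2500], [2.0000, -2.7500]] (det J = -8.386840).
Solving J·Δ = −F gives Δ = (1.9094, 0.8432).
Then the next iterate is (x, y)₁ = (2.4094, 1.8432).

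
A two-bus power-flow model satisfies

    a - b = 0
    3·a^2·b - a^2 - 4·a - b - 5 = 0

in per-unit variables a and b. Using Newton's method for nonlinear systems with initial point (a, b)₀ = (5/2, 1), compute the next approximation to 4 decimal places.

(1.5263, 1.5263)

At (5/2, 1): F = (1.5000, -3.5000).
Jacobian J = [[1, -1], [6·a·b - 2·a - 4, 3·a^2 - 1]].
At the point, J = [[1.0000, -1.0000], [6.0000, 17.7500]] (det J = 23.7500).
Solving J·Δ = −F gives Δ = (-0.9737, 0.5263).
Then the next iterate is (a, b)₁ = (1.5263, 1.5263).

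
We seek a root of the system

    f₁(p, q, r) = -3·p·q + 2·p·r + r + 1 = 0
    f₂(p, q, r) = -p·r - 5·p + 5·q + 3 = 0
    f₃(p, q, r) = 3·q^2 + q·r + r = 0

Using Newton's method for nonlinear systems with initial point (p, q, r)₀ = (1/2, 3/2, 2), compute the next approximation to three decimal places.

At (1/2, 3/2, 2): F = (2.750, 7.000, 11.750).
Jacobian J = [[-3·q + 2·r, -3·p, 2·p + 1], [-r - 5, 5, -p], [0, 6·q + r, q + 1]].
At the point, J = [[-0.500, -1.500, 2.000], [-7.000, 5.000, -0.500], [0.000, 11.000, 2.500]] (det J = -189.250).
Solving J·Δ = −F gives Δ = (0.640, -0.677, -1.723).
Then the next iterate is (p, q, r)₁ = (1.140, 0.823, 0.277).

(1.140, 0.823, 0.277)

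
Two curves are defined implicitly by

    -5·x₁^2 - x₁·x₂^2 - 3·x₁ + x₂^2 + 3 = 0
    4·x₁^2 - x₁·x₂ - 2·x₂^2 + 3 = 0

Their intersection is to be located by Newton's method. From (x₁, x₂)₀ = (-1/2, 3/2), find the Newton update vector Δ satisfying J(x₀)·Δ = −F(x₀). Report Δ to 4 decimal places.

At (-1/2, 3/2): F = (6.6250, 0.2500).
Jacobian J = [[-10·x₁ - x₂^2 - 3, -2·x₁·x₂ + 2·x₂], [8·x₁ - x₂, -x₁ - 4·x₂]].
At the point, J = [[-0.2500, 4.5000], [-5.5000, -5.5000]] (det J = 26.1250).
Solving J·Δ = −F gives Δ = (1.4378, -1.3923).

(1.4378, -1.3923)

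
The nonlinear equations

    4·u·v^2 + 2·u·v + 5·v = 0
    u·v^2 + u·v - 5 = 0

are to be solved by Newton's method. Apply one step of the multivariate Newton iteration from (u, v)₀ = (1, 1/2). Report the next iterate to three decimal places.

(14.118, -2.294)

At (1, 1/2): F = (4.500, -4.250).
Jacobian J = [[4·v^2 + 2·v, 8·u·v + 2·u + 5], [v^2 + v, 2·u·v + u]].
At the point, J = [[2.000, 11.000], [0.750, 2.000]] (det J = -4.250).
Solving J·Δ = −F gives Δ = (13.118, -2.794).
Then the next iterate is (u, v)₁ = (14.118, -2.294).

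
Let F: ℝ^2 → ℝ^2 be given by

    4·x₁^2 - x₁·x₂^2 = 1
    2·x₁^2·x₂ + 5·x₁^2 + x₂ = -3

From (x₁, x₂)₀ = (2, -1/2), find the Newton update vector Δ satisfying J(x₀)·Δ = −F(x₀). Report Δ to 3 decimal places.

(-0.852, -0.541)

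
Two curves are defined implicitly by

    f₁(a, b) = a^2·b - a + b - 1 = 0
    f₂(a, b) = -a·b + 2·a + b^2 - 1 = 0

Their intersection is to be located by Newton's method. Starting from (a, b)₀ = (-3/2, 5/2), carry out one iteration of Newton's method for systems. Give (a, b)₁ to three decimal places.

At (-3/2, 5/2): F = (8.625, 6.000).
Jacobian J = [[2·a·b - 1, a^2 + 1], [-b + 2, -a + 2·b]].
At the point, J = [[-8.500, 3.250], [-0.500, 6.500]] (det J = -53.625).
Solving J·Δ = −F gives Δ = (0.682, -0.871).
Then the next iterate is (a, b)₁ = (-0.818, 1.629).

(-0.818, 1.629)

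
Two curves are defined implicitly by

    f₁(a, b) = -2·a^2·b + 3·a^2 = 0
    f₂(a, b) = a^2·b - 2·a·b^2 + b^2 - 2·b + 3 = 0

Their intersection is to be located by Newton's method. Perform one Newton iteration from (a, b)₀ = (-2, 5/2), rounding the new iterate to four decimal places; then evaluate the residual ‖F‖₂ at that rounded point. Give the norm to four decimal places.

121.5642

At (-2, 5/2): F = (-8.0000, 39.2500).
Jacobian J = [[-4·a·b + 6·a, -2·a^2], [2·a·b - 2·b^2, a^2 - 4·a·b + 2·b - 2]].
At the point, J = [[8.0000, -8.0000], [-22.5000, 27.0000]] (det J = 36.0000).
Solving J·Δ = −F gives Δ = (-2.7222, -3.7222).
Then the next iterate is (a, b)₁ = (-4.7222, -1.2222).
Re-evaluating at (-4.7222, -1.2222): F = (121.405617, -6.208088), so ‖F‖₂ = 121.5642.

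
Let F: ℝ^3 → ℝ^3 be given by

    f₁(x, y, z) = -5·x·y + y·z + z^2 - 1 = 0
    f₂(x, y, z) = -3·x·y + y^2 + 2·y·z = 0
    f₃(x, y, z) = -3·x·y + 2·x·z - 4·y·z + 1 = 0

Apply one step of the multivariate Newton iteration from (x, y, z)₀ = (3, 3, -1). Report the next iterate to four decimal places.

At (3, 3, -1): F = (-48.0000, -24.0000, -20.0000).
Jacobian J = [[-5·y, -5·x + z, y + 2·z], [-3·y, -3·x + 2·y + 2·z, 2·y], [-3·y + 2·z, -3·x - 4·z, 2·x - 4·y]].
At the point, J = [[-15.0000, -16.0000, 1.0000], [-9.0000, -5.0000, 6.0000], [-11.0000, -5.0000, -6.0000]] (det J = 1010.0000).
Solving J·Δ = −F gives Δ = (-1.3505, -1.6990, 0.5584).
Then the next iterate is (x, y, z)₁ = (1.6495, 1.3010, -0.4416).

(1.6495, 1.3010, -0.4416)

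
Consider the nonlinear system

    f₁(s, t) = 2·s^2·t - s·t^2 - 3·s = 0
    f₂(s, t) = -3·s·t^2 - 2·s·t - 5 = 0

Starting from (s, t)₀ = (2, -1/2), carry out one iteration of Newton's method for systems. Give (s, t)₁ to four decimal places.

(3.4118, 1.5735)

At (2, -1/2): F = (-10.5000, -4.5000).
Jacobian J = [[4·s·t - t^2 - 3, 2·s^2 - 2·s·t], [-3·t^2 - 2·t, -6·s·t - 2·s]].
At the point, J = [[-7.2500, 10.0000], [0.2500, 2.0000]] (det J = -17.0000).
Solving J·Δ = −F gives Δ = (1.4118, 2.0735).
Then the next iterate is (s, t)₁ = (3.4118, 1.5735).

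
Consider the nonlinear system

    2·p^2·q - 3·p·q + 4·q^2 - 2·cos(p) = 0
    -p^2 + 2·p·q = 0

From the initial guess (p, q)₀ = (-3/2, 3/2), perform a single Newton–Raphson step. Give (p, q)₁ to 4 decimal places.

(-0.5609, 1.1282)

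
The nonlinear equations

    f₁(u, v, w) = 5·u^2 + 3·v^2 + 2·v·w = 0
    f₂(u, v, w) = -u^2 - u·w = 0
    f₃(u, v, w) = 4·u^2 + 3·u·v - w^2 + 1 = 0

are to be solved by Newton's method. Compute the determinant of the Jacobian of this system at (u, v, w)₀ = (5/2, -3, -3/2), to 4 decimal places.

J = [[10·u, 6·v + 2·w, 2·v], [-2·u - w, 0, -u], [8·u + 3·v, 3·u, -2·w]].
At the point, J = [[25.0000, -21.0000, -6.0000], [-3.5000, 0.0000, -2.5000], [11.0000, 7.5000, 3.0000]].
det J = 983.2500.

983.2500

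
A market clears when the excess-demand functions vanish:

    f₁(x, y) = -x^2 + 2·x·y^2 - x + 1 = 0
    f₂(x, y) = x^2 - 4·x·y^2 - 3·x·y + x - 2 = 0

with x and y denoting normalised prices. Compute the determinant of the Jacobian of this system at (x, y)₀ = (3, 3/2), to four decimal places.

J = [[-2·x + 2·y^2 - 1, 4·x·y], [2·x - 4·y^2 - 3·y + 1, -8·x·y - 3·x]].
At the point, J = [[-2.5000, 18.0000], [-6.5000, -45.0000]].
det J = 229.5000.

229.5000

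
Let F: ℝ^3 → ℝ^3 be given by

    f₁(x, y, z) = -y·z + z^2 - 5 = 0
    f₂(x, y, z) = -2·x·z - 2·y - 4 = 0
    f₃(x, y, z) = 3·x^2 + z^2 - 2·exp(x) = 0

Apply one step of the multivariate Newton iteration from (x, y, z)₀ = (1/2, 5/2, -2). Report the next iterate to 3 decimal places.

At (1/2, 5/2, -2): F = (4.000, -7.000, 1.45256).
Jacobian J = [[0, -z, -y + 2·z], [-2·z, -2, -2·x], [6·x - 2·exp(x), 0, 2·z]].
At the point, J = [[0.000, 2.000, -6.500], [4.000, -2.000, -1.000], [-0.29744, 0.000, -4.000]] (det J = 36.46164).
Solving J·Δ = −F gives Δ = (1.256, -1.123, 0.270).
Then the next iterate is (x, y, z)₁ = (1.756, 1.377, -1.730).

(1.756, 1.377, -1.730)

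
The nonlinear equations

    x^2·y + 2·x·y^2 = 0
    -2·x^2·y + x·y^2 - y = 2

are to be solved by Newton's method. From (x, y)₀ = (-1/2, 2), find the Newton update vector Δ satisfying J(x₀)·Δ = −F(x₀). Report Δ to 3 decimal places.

At (-1/2, 2): F = (-3.500, -7.000).
Jacobian J = [[2·x·y + 2·y^2, x^2 + 4·x·y], [-4·x·y + y^2, -2·x^2 + 2·x·y - 1]].
At the point, J = [[6.000, -3.750], [8.000, -3.500]] (det J = 9.000).
Solving J·Δ = −F gives Δ = (1.556, 1.556).

(1.556, 1.556)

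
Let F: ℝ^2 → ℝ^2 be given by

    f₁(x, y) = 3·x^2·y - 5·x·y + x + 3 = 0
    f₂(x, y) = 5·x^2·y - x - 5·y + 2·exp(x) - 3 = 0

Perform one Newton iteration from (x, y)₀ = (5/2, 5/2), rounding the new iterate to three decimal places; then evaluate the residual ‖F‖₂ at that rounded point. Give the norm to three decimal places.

At (5/2, 5/2): F = (21.125, 84.48999).
Jacobian J = [[6·x·y - 5·y + 1, 3·x^2 - 5·x], [10·x·y + 2·exp(x) - 1, 5·x^2 - 5]].
At the point, J = [[26.000, 6.250], [85.86499, 26.250]] (det J = 145.84383).
Solving J·Δ = −F gives Δ = (-0.181, -2.625).
Then the next iterate is (x, y)₁ = (2.319, -0.125).
Re-evaluating at (2.319, -0.125): F = (4.75171, 12.27591), so ‖F‖₂ = 13.163.

13.163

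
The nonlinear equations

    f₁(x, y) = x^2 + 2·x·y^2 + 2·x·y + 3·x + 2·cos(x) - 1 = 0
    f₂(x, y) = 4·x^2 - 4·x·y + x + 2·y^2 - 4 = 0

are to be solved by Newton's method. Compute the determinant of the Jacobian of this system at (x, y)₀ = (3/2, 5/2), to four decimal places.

32.0200

J = [[2·x + 2·y^2 + 2·y - 2·sin(x) + 3, 4·x·y + 2·x], [8·x - 4·y + 1, -4·x + 4·y]].
At the point, J = [[21.505010, 18.0000], [3.0000, 4.0000]].
det J = 32.0200.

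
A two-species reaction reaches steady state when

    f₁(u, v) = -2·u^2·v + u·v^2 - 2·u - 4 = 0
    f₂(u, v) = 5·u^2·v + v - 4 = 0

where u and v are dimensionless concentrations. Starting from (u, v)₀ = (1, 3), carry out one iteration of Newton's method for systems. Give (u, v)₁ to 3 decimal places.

(0.507, 3.133)

At (1, 3): F = (-3.000, 14.000).
Jacobian J = [[-4·u·v + v^2 - 2, -2·u^2 + 2·u·v], [10·u·v, 5·u^2 + 1]].
At the point, J = [[-5.000, 4.000], [30.000, 6.000]] (det J = -150.000).
Solving J·Δ = −F gives Δ = (-0.493, 0.133).
Then the next iterate is (u, v)₁ = (0.507, 3.133).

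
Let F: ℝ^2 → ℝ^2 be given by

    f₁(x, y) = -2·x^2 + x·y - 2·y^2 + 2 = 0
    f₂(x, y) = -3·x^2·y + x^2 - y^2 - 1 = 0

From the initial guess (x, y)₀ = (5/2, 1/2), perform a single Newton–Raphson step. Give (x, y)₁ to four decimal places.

At (5/2, 1/2): F = (-9.7500, -4.3750).
Jacobian J = [[-4·x + y, x - 4·y], [-6·x·y + 2·x, -3·x^2 - 2·y]].
At the point, J = [[-9.5000, 0.5000], [-2.5000, -19.7500]] (det J = 188.8750).
Solving J·Δ = −F gives Δ = (-1.0311, -0.0910).
Then the next iterate is (x, y)₁ = (1.4689, 0.4090).

(1.4689, 0.4090)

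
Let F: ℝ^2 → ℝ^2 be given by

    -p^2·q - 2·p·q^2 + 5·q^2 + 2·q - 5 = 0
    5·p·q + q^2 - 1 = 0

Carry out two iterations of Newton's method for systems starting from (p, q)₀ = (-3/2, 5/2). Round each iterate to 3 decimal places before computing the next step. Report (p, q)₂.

(-0.173, 0.992)

At (-3/2, 5/2): F = (44.375, -13.500).
Jacobian J = [[-2·p·q - 2·q^2, -p^2 - 4·p·q + 10·q + 2], [5·q, 5·p + 2·q]].
At the point, J = [[-5.000, 39.750], [12.500, -2.500]] (det J = -484.375).
Solving J·Δ = −F gives Δ = (0.879, -1.006).
Then the next iterate is (p, q)₁ = (-0.621, 1.494).
Round to (-0.621, 1.494) and repeat: F = (11.34422, -3.40683), J = [[-2.60852, 20.26545], [7.470, -0.117]].
Δ = (0.448, -0.502), so (p, q)₂ = (-0.173, 0.992).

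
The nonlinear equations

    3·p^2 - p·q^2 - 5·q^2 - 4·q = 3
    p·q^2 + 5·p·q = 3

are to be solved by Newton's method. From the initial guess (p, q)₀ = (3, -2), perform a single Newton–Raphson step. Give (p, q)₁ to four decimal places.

At (3, -2): F = (0.0000, -21.0000).
Jacobian J = [[6·p - q^2, -2·p·q - 10·q - 4], [q^2 + 5·q, 2·p·q + 5·p]].
At the point, J = [[14.0000, 28.0000], [-6.0000, 3.0000]] (det J = 210.0000).
Solving J·Δ = −F gives Δ = (-2.8000, 1.4000).
Then the next iterate is (p, q)₁ = (0.2000, -0.6000).

(0.2000, -0.6000)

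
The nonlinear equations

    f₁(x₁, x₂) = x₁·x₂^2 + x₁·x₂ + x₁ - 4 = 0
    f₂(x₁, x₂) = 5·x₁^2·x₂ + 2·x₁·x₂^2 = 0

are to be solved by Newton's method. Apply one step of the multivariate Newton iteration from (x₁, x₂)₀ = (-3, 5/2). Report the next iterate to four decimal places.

(-2.1303, 1.1239)

At (-3, 5/2): F = (-33.2500, 75.0000).
Jacobian J = [[x₂^2 + x₂ + 1, 2·x₁·x₂ + x₁], [10·x₁·x₂ + 2·x₂^2, 5·x₁^2 + 4·x₁·x₂]].
At the point, J = [[9.7500, -18.0000], [-62.5000, 15.0000]] (det J = -978.7500).
Solving J·Δ = −F gives Δ = (0.8697, -1.3761).
Then the next iterate is (x₁, x₂)₁ = (-2.1303, 1.1239).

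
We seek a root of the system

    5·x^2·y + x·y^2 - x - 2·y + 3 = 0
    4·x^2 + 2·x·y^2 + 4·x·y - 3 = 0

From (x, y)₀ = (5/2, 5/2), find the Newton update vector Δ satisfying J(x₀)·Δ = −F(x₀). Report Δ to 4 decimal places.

(0.2399, -2.5270)

At (5/2, 5/2): F = (89.2500, 78.2500).
Jacobian J = [[10·x·y + y^2 - 1, 5·x^2 + 2·x·y - 2], [8·x + 2·y^2 + 4·y, 4·x·y + 4·x]].
At the point, J = [[67.7500, 41.7500], [42.5000, 35.0000]] (det J = 596.8750).
Solving J·Δ = −F gives Δ = (0.2399, -2.5270).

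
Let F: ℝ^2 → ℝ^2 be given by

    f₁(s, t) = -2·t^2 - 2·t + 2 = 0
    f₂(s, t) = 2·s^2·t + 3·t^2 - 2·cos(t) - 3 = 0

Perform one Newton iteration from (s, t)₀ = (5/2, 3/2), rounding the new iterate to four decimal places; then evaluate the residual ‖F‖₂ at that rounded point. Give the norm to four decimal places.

4.7727

At (5/2, 3/2): F = (-5.5000, 22.358526).
Jacobian J = [[0, -4·t - 2], [4·s·t, 2·s^2 + 6·t + 2·sin(t)]].
At the point, J = [[0.0000, -8.0000], [15.0000, 23.494990]] (det J = 120.0000).
Solving J·Δ = −F gives Δ = (-0.4137, -0.6875).
Then the next iterate is (s, t)₁ = (2.0863, 0.8125).
Re-evaluating at (2.0863, 0.8125): F = (-0.945312, 4.678150), so ‖F‖₂ = 4.7727.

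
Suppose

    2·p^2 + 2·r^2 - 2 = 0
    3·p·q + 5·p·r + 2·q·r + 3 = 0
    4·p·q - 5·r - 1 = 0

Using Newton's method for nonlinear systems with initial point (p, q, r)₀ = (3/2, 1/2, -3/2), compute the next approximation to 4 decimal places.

(1.0385, -0.3419, -0.7949)

At (3/2, 1/2, -3/2): F = (7.0000, -7.5000, 9.5000).
Jacobian J = [[4·p, 0, 4·r], [3·q + 5·r, 3·p + 2·r, 5·p + 2·q], [4·q, 4·p, -5]].
At the point, J = [[6.0000, 0.0000, -6.0000], [-6.0000, 1.5000, 8.5000], [2.0000, 6.0000, -5.0000]] (det J = -117.0000).
Solving J·Δ = −F gives Δ = (-0.4615, -0.8419, 0.7051).
Then the next iterate is (p, q, r)₁ = (1.0385, -0.3419, -0.7949).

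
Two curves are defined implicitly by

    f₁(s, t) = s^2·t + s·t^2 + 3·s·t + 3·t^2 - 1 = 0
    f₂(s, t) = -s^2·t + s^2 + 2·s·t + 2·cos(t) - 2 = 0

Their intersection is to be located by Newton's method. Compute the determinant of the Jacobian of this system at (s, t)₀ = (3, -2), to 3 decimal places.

100.540

J = [[2·s·t + t^2 + 3·t, s^2 + 2·s·t + 3·s + 6·t], [-2·s·t + 2·s + 2·t, -s^2 + 2·s - 2·sin(t)]].
At the point, J = [[-14.000, -6.000], [14.000, -1.18141]].
det J = 100.540.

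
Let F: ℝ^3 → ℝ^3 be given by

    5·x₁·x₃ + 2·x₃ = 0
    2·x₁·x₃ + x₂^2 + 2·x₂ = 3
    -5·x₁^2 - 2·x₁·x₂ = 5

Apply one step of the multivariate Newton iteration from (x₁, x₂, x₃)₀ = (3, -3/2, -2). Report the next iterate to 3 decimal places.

At (3, -3/2, -2): F = (-34.000, -15.750, -41.000).
Jacobian J = [[5·x₃, 0, 5·x₁ + 2], [2·x₃, 2·x₂ + 2, 2·x₁], [-10·x₁ - 2·x₂, -2·x₁, 0]].
At the point, J = [[-10.000, 0.000, 17.000], [-4.000, -1.000, 6.000], [-27.000, -6.000, 0.000]] (det J = -411.000).
Solving J·Δ = −F gives Δ = (-0.765, -3.390, 1.550).
Then the next iterate is (x₁, x₂, x₃)₁ = (2.235, -4.890, -0.450).

(2.235, -4.890, -0.450)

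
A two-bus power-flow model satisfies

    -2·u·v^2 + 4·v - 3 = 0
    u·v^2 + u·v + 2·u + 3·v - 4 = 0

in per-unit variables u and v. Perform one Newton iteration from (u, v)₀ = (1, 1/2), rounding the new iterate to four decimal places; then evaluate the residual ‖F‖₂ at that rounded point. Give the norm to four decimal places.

At (1, 1/2): F = (-1.5000, 0.2500).
Jacobian J = [[-2·v^2, -4·u·v + 4], [v^2 + v + 2, 2·u·v + u + 3]].
At the point, J = [[-0.5000, 2.0000], [2.7500, 5.0000]] (det J = -8.0000).
Solving J·Δ = −F gives Δ = (-1.0000, 0.5000).
Then the next iterate is (u, v)₁ = (0.0000, 1.0000).
Re-evaluating at (0.0000, 1.0000): F = (1.0000, -1.0000), so ‖F‖₂ = 1.4142.

1.4142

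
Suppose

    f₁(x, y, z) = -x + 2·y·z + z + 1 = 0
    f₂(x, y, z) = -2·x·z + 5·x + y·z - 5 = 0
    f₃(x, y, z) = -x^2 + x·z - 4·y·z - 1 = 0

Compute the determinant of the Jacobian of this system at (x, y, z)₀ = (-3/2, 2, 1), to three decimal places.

J = [[-1, 2·z, 2·y + 1], [-2·z + 5, z, -2·x + y], [-2·x + z, -4·z, x - 4·y]].
At the point, J = [[-1.000, 2.000, 5.000], [3.000, 1.000, 5.000], [4.000, -4.000, -9.500]].
det J = 6.500.

6.500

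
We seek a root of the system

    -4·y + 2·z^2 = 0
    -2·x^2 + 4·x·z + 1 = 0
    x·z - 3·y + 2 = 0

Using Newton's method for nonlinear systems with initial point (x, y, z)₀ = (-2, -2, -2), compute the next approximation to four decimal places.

(0.2500, -0.2500, -0.8750)

At (-2, -2, -2): F = (16.0000, 9.0000, 12.0000).
Jacobian J = [[0, -4, 4·z], [-4·x + 4·z, 0, 4·x], [z, -3, x]].
At the point, J = [[0.0000, -4.0000, -8.0000], [0.0000, 0.0000, -8.0000], [-2.0000, -3.0000, -2.0000]] (det J = -64.0000).
Solving J·Δ = −F gives Δ = (2.2500, 1.7500, 1.1250).
Then the next iterate is (x, y, z)₁ = (0.2500, -0.2500, -0.8750).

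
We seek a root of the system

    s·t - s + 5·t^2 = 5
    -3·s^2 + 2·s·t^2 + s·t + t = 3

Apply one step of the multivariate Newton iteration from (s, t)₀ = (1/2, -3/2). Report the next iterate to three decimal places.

(17.000, -4.000)

At (1/2, -3/2): F = (5.000, -3.750).
Jacobian J = [[t - 1, s + 10·t], [-6·s + 2·t^2 + t, 4·s·t + s + 1]].
At the point, J = [[-2.500, -14.500], [0.000, -1.500]] (det J = 3.750).
Solving J·Δ = −F gives Δ = (16.500, -2.500).
Then the next iterate is (s, t)₁ = (17.000, -4.000).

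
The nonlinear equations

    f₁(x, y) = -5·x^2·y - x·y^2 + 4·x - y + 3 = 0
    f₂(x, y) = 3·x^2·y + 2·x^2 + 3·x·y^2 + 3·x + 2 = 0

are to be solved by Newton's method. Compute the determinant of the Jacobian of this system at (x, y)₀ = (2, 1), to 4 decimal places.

J = [[-10·x·y - y^2 + 4, -5·x^2 - 2·x·y - 1], [6·x·y + 4·x + 3·y^2 + 3, 3·x^2 + 6·x·y]].
At the point, J = [[-17.0000, -25.0000], [26.0000, 24.0000]].
det J = 242.0000.

242.0000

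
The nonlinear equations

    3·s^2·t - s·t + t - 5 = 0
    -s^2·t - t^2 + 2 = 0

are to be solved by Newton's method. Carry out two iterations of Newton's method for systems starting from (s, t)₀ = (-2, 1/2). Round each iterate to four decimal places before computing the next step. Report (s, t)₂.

(1.4224, 0.9837)

At (-2, 1/2): F = (2.5000, -0.2500).
Jacobian J = [[6·s·t - t, 3·s^2 - s + 1], [-2·s·t, -s^2 - 2·t]].
At the point, J = [[-6.5000, 15.0000], [2.0000, -5.0000]] (det J = 2.5000).
Solving J·Δ = −F gives Δ = (3.5000, 1.3500).
Then the next iterate is (s, t)₁ = (1.5000, 1.8500).
Round to (1.5000, 1.8500) and repeat: F = (6.5625, -5.5850), J = [[14.8000, 6.2500], [-5.5500, -5.9500]].
Δ = (-0.0776, -0.8663), so (s, t)₂ = (1.4224, 0.9837).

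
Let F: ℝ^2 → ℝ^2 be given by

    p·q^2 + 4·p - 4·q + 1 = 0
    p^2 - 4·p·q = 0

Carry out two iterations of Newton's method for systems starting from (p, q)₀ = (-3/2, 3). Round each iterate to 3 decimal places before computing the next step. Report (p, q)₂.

At (-3/2, 3): F = (-30.500, 20.250).
Jacobian J = [[q^2 + 4, 2·p·q - 4], [2·p - 4·q, -4·p]].
At the point, J = [[13.000, -13.000], [-15.000, 6.000]] (det J = -117.000).
Solving J·Δ = −F gives Δ = (0.686, -1.660).
Then the next iterate is (p, q)₁ = (-0.814, 1.340).
Round to (-0.814, 1.340) and repeat: F = (-9.07762, 5.02564), J = [[5.79560, -6.18152], [-6.988, 3.256]].
Δ = (0.062, -1.410), so (p, q)₂ = (-0.752, -0.070).

(-0.752, -0.070)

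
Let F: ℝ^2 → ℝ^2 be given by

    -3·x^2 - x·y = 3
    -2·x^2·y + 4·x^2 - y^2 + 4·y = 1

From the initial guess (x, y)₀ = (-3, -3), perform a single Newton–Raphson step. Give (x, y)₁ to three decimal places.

At (-3, -3): F = (-39.000, 68.000).
Jacobian J = [[-6·x - y, -x], [-4·x·y + 8·x, -2·x^2 - 2·y + 4]].
At the point, J = [[21.000, 3.000], [-60.000, -8.000]] (det J = 12.000).
Solving J·Δ = −F gives Δ = (-9.000, 76.000).
Then the next iterate is (x, y)₁ = (-12.000, 73.000).

(-12.000, 73.000)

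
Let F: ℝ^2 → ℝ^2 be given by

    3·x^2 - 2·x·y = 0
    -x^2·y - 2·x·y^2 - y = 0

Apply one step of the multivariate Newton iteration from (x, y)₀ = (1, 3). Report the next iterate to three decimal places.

(0.875, 1.500)

At (1, 3): F = (-3.000, -24.000).
Jacobian J = [[6·x - 2·y, -2·x], [-2·x·y - 2·y^2, -x^2 - 4·x·y - 1]].
At the point, J = [[0.000, -2.000], [-24.000, -14.000]] (det J = -48.000).
Solving J·Δ = −F gives Δ = (-0.125, -1.500).
Then the next iterate is (x, y)₁ = (0.875, 1.500).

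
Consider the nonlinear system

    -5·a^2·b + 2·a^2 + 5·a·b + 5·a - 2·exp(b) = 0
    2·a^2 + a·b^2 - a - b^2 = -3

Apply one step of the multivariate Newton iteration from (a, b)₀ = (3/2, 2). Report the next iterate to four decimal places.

At (3/2, 2): F = (-10.278112, 8.0000).
Jacobian J = [[-10·a·b + 4·a + 5·b + 5, -5·a^2 + 5·a - 2·exp(b)], [4·a + b^2 - 1, 2·a·b - 2·b]].
At the point, J = [[-9.0000, -18.528112], [9.0000, 2.0000]] (det J = 148.753010).
Solving J·Δ = −F gives Δ = (-0.8583, -0.1378).
Then the next iterate is (a, b)₁ = (0.6417, 1.8622).

(0.6417, 1.8622)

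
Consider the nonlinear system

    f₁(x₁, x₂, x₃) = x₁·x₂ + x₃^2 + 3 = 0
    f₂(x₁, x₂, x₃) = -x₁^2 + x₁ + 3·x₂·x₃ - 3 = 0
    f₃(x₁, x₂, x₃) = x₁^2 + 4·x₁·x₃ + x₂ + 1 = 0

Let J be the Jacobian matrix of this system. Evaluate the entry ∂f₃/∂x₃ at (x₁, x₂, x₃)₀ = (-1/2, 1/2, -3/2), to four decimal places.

-2.0000

∂f₃/∂x₃ = 4·x₁.
At (-1/2, 1/2, -3/2) this is -2.0000.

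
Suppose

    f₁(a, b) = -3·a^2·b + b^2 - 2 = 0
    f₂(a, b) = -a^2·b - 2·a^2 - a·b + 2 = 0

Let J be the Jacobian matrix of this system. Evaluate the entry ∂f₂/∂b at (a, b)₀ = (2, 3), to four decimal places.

-6.0000

∂f₂/∂b = -a^2 - a.
At (2, 3) this is -6.0000.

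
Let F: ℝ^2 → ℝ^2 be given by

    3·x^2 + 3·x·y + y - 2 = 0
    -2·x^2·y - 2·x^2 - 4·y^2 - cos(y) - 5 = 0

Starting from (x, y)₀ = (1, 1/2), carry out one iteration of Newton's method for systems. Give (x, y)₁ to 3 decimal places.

(2.319, -2.722)

At (1, 1/2): F = (3.000, -9.87758).
Jacobian J = [[6·x + 3·y, 3·x + 1], [-4·x·y - 4·x, -2·x^2 - 8·y + sin(y)]].
At the point, J = [[7.500, 4.000], [-6.000, -5.52057]] (det J = -17.40431).
Solving J·Δ = −F gives Δ = (1.319, -3.222).
Then the next iterate is (x, y)₁ = (2.319, -2.722).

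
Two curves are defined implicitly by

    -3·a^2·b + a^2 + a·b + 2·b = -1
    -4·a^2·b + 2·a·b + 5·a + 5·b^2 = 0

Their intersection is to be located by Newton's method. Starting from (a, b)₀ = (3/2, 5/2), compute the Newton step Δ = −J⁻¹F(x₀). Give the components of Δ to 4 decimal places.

At (3/2, 5/2): F = (-4.8750, 23.7500).
Jacobian J = [[-6·a·b + 2·a + b, -3·a^2 + a + 2], [-8·a·b + 2·b + 5, -4·a^2 + 2·a + 10·b]].
At the point, J = [[-17.0000, -3.2500], [-20.0000, 19.0000]] (det J = -388.0000).
Solving J·Δ = −F gives Δ = (-0.0398, -1.2919).

(-0.0398, -1.2919)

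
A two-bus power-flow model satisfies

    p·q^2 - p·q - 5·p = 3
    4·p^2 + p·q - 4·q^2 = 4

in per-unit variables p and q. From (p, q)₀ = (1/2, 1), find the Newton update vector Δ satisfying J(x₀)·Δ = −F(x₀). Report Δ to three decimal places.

(-1.271, -1.714)

At (1/2, 1): F = (-5.500, -6.500).
Jacobian J = [[q^2 - q - 5, 2·p·q - p], [8·p + q, p - 8·q]].
At the point, J = [[-5.000, 0.500], [5.000, -7.500]] (det J = 35.000).
Solving J·Δ = −F gives Δ = (-1.271, -1.714).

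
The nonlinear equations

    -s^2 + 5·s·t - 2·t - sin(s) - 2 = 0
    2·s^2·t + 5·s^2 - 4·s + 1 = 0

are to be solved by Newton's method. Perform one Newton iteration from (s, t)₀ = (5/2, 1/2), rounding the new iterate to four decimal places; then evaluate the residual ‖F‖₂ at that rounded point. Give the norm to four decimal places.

7.0460

At (5/2, 1/2): F = (-3.598472, 28.5000).
Jacobian J = [[-2·s + 5·t - cos(s), 5·s - 2], [4·s·t + 10·s - 4, 2·s^2]].
At the point, J = [[-1.698856, 10.5000], [26.0000, 12.5000]] (det J = -294.235705).
Solving J·Δ = −F gives Δ = (-1.1699, 0.1534).
Then the next iterate is (s, t)₁ = (1.3301, 0.6534).
Re-evaluating at (1.3301, 0.6534): F = (-1.701702, 6.837376), so ‖F‖₂ = 7.0460.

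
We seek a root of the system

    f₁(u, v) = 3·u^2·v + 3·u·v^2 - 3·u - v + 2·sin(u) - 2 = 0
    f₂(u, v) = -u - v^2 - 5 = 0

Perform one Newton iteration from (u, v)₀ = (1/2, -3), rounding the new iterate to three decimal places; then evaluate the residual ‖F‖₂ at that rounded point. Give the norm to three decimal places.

7.839

At (1/2, -3): F = (11.70885, -14.500).
Jacobian J = [[6·u·v + 3·v^2 + 2·cos(u) - 3, 3·u^2 + 6·u·v - 1], [-1, -2·v]].
At the point, J = [[16.75517, -9.250], [-1.000, 6.000]] (det J = 91.28099).
Solving J·Δ = −F gives Δ = (0.700, 2.533).
Then the next iterate is (u, v)₁ = (1.200, -0.467).
Re-evaluating at (1.200, -0.467): F = (-4.50124, -6.41809), so ‖F‖₂ = 7.839.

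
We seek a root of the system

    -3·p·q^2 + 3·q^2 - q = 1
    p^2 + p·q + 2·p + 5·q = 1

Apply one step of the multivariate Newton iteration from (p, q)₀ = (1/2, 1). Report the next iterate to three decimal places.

(-0.082, 0.378)

At (1/2, 1): F = (-0.500, 5.750).
Jacobian J = [[-3·q^2, -6·p·q + 6·q - 1], [2·p + q + 2, p + 5]].
At the point, J = [[-3.000, 2.000], [4.000, 5.500]] (det J = -24.500).
Solving J·Δ = −F gives Δ = (-0.582, -0.622).
Then the next iterate is (p, q)₁ = (-0.082, 0.378).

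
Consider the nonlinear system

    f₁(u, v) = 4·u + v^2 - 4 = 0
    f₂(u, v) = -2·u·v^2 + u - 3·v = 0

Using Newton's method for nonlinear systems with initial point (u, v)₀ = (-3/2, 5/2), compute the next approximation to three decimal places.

(-0.611, 2.539)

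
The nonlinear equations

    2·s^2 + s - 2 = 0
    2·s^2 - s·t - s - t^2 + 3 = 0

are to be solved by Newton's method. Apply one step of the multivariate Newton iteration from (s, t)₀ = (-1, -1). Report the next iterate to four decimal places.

(-1.3333, -2.7778)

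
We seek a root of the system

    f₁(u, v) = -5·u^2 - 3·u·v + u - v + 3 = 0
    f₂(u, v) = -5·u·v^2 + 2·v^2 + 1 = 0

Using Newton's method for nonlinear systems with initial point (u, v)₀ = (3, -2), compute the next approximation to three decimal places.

(1.927, -1.432)

At (3, -2): F = (-19.000, -51.000).
Jacobian J = [[-10·u - 3·v + 1, -3·u - 1], [-5·v^2, -10·u·v + 4·v]].
At the point, J = [[-23.000, -10.000], [-20.000, 52.000]] (det J = -1396.000).
Solving J·Δ = −F gives Δ = (-1.073, 0.568).
Then the next iterate is (u, v)₁ = (1.927, -1.432).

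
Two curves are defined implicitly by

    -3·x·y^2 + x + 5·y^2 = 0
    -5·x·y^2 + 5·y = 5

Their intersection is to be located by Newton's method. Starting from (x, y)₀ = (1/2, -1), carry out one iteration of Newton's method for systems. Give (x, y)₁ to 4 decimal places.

(-0.3636, -0.1818)

At (1/2, -1): F = (4.0000, -12.5000).
Jacobian J = [[-3·y^2 + 1, -6·x·y + 10·y], [-5·y^2, -10·x·y + 5]].
At the point, J = [[-2.0000, -7.0000], [-5.0000, 10.0000]] (det J = -55.0000).
Solving J·Δ = −F gives Δ = (-0.8636, 0.8182).
Then the next iterate is (x, y)₁ = (-0.3636, -0.1818).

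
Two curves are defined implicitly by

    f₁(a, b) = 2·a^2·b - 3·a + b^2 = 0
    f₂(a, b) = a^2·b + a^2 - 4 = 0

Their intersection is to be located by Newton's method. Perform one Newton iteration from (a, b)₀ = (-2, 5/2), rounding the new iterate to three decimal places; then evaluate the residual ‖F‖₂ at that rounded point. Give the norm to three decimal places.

6.278

At (-2, 5/2): F = (32.250, 10.000).
Jacobian J = [[4·a·b - 3, 2·a^2 + 2·b], [2·a·b + 2·a, a^2]].
At the point, J = [[-23.000, 13.000], [-14.000, 4.000]] (det J = 90.000).
Solving J·Δ = −F gives Δ = (0.011, -2.461).
Then the next iterate is (a, b)₁ = (-1.989, 0.039).
Re-evaluating at (-1.989, 0.039): F = (6.27710, 0.11041), so ‖F‖₂ = 6.278.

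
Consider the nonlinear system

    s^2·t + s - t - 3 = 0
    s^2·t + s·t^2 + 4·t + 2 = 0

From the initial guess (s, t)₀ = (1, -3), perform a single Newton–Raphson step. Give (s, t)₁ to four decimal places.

At (1, -3): F = (-2.0000, -4.0000).
Jacobian J = [[2·s·t + 1, s^2 - 1], [2·s·t + t^2, s^2 + 2·s·t + 4]].
At the point, J = [[-5.0000, 0.0000], [3.0000, -1.0000]] (det J = 5.0000).
Solving J·Δ = −F gives Δ = (-0.4000, -5.2000).
Then the next iterate is (s, t)₁ = (0.6000, -8.2000).

(0.6000, -8.2000)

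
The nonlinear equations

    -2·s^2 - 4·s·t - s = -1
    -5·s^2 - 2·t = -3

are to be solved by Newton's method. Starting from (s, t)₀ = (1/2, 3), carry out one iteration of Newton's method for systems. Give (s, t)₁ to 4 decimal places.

At (1/2, 3): F = (-6.0000, -4.2500).
Jacobian J = [[-4·s - 4·t - 1, -4·s], [-10·s, -2]].
At the point, J = [[-15.0000, -2.0000], [-5.0000, -2.0000]] (det J = 20.0000).
Solving J·Δ = −F gives Δ = (-0.1750, -1.6875).
Then the next iterate is (s, t)₁ = (0.3250, 1.3125).

(0.3250, 1.3125)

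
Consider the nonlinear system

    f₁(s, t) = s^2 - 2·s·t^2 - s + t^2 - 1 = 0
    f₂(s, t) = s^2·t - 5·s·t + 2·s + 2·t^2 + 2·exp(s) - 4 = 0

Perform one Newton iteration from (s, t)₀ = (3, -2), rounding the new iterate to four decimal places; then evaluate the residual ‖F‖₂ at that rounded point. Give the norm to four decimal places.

At (3, -2): F = (-15.0000, 62.171074).
Jacobian J = [[2·s - 2·t^2 - 1, -4·s·t + 2·t], [2·s·t - 5·t + 2·exp(s) + 2, s^2 - 5·s + 4·t]].
At the point, J = [[-3.0000, 20.0000], [40.171074, -14.0000]] (det J = -761.421477).
Solving J·Δ = −F gives Δ = (-1.3572, 0.5464).
Then the next iterate is (s, t)₁ = (1.6428, -1.4536).
Re-evaluating at (1.6428, -1.4536): F = (-4.773373, 21.867661), so ‖F‖₂ = 22.3826.

22.3826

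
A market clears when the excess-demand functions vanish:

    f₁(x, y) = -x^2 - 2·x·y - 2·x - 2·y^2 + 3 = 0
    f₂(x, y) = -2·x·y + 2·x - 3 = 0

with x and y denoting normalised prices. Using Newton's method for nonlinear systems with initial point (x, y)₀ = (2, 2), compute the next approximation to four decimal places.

(2.0000, 0.2500)

At (2, 2): F = (-21.0000, -7.0000).
Jacobian J = [[-2·x - 2·y - 2, -2·x - 4·y], [-2·y + 2, -2·x]].
At the point, J = [[-10.0000, -12.0000], [-2.0000, -4.0000]] (det J = 16.0000).
Solving J·Δ = −F gives Δ = (0.0000, -1.7500).
Then the next iterate is (x, y)₁ = (2.0000, 0.2500).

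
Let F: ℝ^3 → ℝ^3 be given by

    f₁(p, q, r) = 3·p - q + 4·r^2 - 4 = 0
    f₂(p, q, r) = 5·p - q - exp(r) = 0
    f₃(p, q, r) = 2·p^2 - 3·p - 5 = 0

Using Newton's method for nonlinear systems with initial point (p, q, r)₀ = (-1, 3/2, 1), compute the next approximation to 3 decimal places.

At (-1, 3/2, 1): F = (-4.500, -9.21828, 0.000).
Jacobian J = [[3, -1, 8·r], [5, -1, -exp(r)], [4·p - 3, 0, 0]].
At the point, J = [[3.000, -1.000, 8.000], [5.000, -1.000, -2.71828], [-7.000, 0.000, 0.000]] (det J = -75.02797).
Solving J·Δ = −F gives Δ = (0.000, -8.022, -0.440).
Then the next iterate is (p, q, r)₁ = (-1.000, -6.522, 0.560).

(-1.000, -6.522, 0.560)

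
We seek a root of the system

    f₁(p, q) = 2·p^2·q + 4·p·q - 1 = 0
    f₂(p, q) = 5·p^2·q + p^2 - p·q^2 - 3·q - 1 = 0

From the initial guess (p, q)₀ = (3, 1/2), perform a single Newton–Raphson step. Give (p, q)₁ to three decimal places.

(2.029, 0.292)

At (3, 1/2): F = (14.000, 28.250).
Jacobian J = [[4·p·q + 4·q, 2·p^2 + 4·p], [10·p·q + 2·p - q^2, 5·p^2 - 2·p·q - 3]].
At the point, J = [[8.000, 30.000], [20.750, 39.000]] (det J = -310.500).
Solving J·Δ = −F gives Δ = (-0.971, -0.208).
Then the next iterate is (p, q)₁ = (2.029, 0.292).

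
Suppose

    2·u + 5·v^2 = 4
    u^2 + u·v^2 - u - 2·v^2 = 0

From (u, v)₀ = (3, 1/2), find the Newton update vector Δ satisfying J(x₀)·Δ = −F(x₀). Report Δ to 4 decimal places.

At (3, 1/2): F = (3.2500, 6.2500).
Jacobian J = [[2, 10·v], [2·u + v^2 - 1, 2·u·v - 4·v]].
At the point, J = [[2.0000, 5.0000], [5.2500, 1.0000]] (det J = -24.2500).
Solving J·Δ = −F gives Δ = (-1.1546, -0.1881).

(-1.1546, -0.1881)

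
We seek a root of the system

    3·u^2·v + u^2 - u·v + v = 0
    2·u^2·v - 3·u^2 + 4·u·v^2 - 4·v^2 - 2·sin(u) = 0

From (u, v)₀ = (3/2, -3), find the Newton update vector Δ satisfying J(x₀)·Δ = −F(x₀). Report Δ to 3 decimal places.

(-1.471, -2.304)

At (3/2, -3): F = (-16.500, -4.24499).
Jacobian J = [[6·u·v + 2·u - v, 3·u^2 - u + 1], [4·u·v - 6·u + 4·v^2 - 2·cos(u), 2·u^2 + 8·u·v - 8·v]].
At the point, J = [[-21.000, 6.250], [8.85853, -7.500]] (det J = 102.13422).
Solving J·Δ = −F gives Δ = (-1.471, -2.304).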